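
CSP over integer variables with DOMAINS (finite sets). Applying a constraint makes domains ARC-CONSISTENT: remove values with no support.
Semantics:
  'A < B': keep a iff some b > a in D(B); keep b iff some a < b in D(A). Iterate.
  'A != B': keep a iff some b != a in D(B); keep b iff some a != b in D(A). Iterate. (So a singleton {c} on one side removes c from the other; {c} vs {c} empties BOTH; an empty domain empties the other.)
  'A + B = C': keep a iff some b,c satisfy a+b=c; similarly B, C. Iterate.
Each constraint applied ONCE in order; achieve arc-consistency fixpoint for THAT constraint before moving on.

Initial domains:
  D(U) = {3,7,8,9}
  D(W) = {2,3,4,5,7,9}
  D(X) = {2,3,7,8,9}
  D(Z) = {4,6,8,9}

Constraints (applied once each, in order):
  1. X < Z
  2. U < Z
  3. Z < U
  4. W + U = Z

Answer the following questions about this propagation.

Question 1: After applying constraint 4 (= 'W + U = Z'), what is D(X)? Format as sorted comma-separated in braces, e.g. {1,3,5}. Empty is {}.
Constraint 1 (X < Z) on D(X)={2,3,7,8,9} D(Z)={4,6,8,9}: X {2,3,7,8,9}->{2,3,7,8}
Constraint 2 (U < Z) on D(U)={3,7,8,9} D(Z)={4,6,8,9}: U {3,7,8,9}->{3,7,8}
Constraint 3 (Z < U) on D(Z)={4,6,8,9} D(U)={3,7,8}: Z {4,6,8,9}->{4,6}; U {3,7,8}->{7,8}
Constraint 4 (W + U = Z) on D(W)={2,3,4,5,7,9} D(U)={7,8} D(Z)={4,6}: W {2,3,4,5,7,9}->{}; U {7,8}->{}; Z {4,6}->{}
So after constraint 4: D(X) = {2,3,7,8}

Answer: {2,3,7,8}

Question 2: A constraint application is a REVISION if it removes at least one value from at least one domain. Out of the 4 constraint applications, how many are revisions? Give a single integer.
Constraint 1 (X < Z) on D(X)={2,3,7,8,9} D(Z)={4,6,8,9}: X {2,3,7,8,9}->{2,3,7,8} => REVISION
Constraint 2 (U < Z) on D(U)={3,7,8,9} D(Z)={4,6,8,9}: U {3,7,8,9}->{3,7,8} => REVISION
Constraint 3 (Z < U) on D(Z)={4,6,8,9} D(U)={3,7,8}: Z {4,6,8,9}->{4,6}; U {3,7,8}->{7,8} => REVISION
Constraint 4 (W + U = Z) on D(W)={2,3,4,5,7,9} D(U)={7,8} D(Z)={4,6}: W {2,3,4,5,7,9}->{}; U {7,8}->{}; Z {4,6}->{} => REVISION
Total revisions = 4

Answer: 4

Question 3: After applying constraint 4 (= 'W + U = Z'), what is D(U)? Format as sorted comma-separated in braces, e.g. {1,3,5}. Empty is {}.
Answer: {}

Derivation:
Constraint 1 (X < Z) on D(X)={2,3,7,8,9} D(Z)={4,6,8,9}: X {2,3,7,8,9}->{2,3,7,8}
Constraint 2 (U < Z) on D(U)={3,7,8,9} D(Z)={4,6,8,9}: U {3,7,8,9}->{3,7,8}
Constraint 3 (Z < U) on D(Z)={4,6,8,9} D(U)={3,7,8}: Z {4,6,8,9}->{4,6}; U {3,7,8}->{7,8}
Constraint 4 (W + U = Z) on D(W)={2,3,4,5,7,9} D(U)={7,8} D(Z)={4,6}: W {2,3,4,5,7,9}->{}; U {7,8}->{}; Z {4,6}->{}
So after constraint 4: D(U) = {}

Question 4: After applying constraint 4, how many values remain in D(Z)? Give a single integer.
Answer: 0

Derivation:
Constraint 1 (X < Z) on D(X)={2,3,7,8,9} D(Z)={4,6,8,9}: X {2,3,7,8,9}->{2,3,7,8}
Constraint 2 (U < Z) on D(U)={3,7,8,9} D(Z)={4,6,8,9}: U {3,7,8,9}->{3,7,8}
Constraint 3 (Z < U) on D(Z)={4,6,8,9} D(U)={3,7,8}: Z {4,6,8,9}->{4,6}; U {3,7,8}->{7,8}
Constraint 4 (W + U = Z) on D(W)={2,3,4,5,7,9} D(U)={7,8} D(Z)={4,6}: W {2,3,4,5,7,9}->{}; U {7,8}->{}; Z {4,6}->{}
So after constraint 4: D(Z)={}, size = 0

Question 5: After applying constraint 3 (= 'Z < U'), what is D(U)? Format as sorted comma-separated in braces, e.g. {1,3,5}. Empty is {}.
Constraint 1 (X < Z) on D(X)={2,3,7,8,9} D(Z)={4,6,8,9}: X {2,3,7,8,9}->{2,3,7,8}
Constraint 2 (U < Z) on D(U)={3,7,8,9} D(Z)={4,6,8,9}: U {3,7,8,9}->{3,7,8}
Constraint 3 (Z < U) on D(Z)={4,6,8,9} D(U)={3,7,8}: Z {4,6,8,9}->{4,6}; U {3,7,8}->{7,8}
So after constraint 3: D(U) = {7,8}

Answer: {7,8}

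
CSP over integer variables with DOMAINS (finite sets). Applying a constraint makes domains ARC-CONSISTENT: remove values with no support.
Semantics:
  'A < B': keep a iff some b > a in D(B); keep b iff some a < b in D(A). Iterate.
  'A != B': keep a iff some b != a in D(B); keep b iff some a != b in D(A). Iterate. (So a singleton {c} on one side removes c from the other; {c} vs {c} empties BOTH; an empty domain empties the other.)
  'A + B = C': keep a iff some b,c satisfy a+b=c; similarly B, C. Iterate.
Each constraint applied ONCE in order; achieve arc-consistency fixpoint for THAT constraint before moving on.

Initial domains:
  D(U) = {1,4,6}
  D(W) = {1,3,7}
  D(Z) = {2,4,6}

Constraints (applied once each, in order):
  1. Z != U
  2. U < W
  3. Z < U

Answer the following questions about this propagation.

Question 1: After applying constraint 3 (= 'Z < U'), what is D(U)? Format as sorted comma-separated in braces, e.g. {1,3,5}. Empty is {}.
Constraint 1 (Z != U) on D(Z)={2,4,6} D(U)={1,4,6}: no change
Constraint 2 (U < W) on D(U)={1,4,6} D(W)={1,3,7}: W {1,3,7}->{3,7}
Constraint 3 (Z < U) on D(Z)={2,4,6} D(U)={1,4,6}: Z {2,4,6}->{2,4}; U {1,4,6}->{4,6}
So after constraint 3: D(U) = {4,6}

Answer: {4,6}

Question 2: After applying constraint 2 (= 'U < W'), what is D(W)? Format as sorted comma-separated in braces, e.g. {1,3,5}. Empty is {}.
Answer: {3,7}

Derivation:
Constraint 1 (Z != U) on D(Z)={2,4,6} D(U)={1,4,6}: no change
Constraint 2 (U < W) on D(U)={1,4,6} D(W)={1,3,7}: W {1,3,7}->{3,7}
So after constraint 2: D(W) = {3,7}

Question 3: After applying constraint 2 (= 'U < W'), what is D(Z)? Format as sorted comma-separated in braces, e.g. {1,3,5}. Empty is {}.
Constraint 1 (Z != U) on D(Z)={2,4,6} D(U)={1,4,6}: no change
Constraint 2 (U < W) on D(U)={1,4,6} D(W)={1,3,7}: W {1,3,7}->{3,7}
So after constraint 2: D(Z) = {2,4,6}

Answer: {2,4,6}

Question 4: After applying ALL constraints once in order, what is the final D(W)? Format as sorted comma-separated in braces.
Constraint 1 (Z != U) on D(Z)={2,4,6} D(U)={1,4,6}: no change
Constraint 2 (U < W) on D(U)={1,4,6} D(W)={1,3,7}: W {1,3,7}->{3,7}
Constraint 3 (Z < U) on D(Z)={2,4,6} D(U)={1,4,6}: Z {2,4,6}->{2,4}; U {1,4,6}->{4,6}
So after all 3 constraints: D(W) = {3,7}

Answer: {3,7}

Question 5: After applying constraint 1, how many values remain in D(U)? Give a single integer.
Constraint 1 (Z != U) on D(Z)={2,4,6} D(U)={1,4,6}: no change
So after constraint 1: D(U)={1,4,6}, size = 3

Answer: 3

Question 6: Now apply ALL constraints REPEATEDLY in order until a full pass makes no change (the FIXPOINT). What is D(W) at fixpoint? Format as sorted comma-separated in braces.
pass 0 (initial): D(W)={1,3,7}
pass 1: U {1,4,6}->{4,6}; W {1,3,7}->{3,7}; Z {2,4,6}->{2,4}
pass 2: W {3,7}->{7}
pass 3: no change
Fixpoint after 3 passes: D(W) = {7}

Answer: {7}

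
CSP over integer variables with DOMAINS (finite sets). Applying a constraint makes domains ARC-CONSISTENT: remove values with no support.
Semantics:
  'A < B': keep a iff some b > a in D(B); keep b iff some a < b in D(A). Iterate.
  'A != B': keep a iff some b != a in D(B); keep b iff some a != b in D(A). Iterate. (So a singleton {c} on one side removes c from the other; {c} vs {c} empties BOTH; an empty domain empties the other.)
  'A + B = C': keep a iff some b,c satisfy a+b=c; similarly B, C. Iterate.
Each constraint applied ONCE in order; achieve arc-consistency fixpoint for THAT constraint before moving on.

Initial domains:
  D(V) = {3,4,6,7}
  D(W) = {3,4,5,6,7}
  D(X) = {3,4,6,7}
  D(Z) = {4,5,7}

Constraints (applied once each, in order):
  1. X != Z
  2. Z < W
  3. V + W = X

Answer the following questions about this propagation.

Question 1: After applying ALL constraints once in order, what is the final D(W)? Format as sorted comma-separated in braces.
Constraint 1 (X != Z) on D(X)={3,4,6,7} D(Z)={4,5,7}: no change
Constraint 2 (Z < W) on D(Z)={4,5,7} D(W)={3,4,5,6,7}: Z {4,5,7}->{4,5}; W {3,4,5,6,7}->{5,6,7}
Constraint 3 (V + W = X) on D(V)={3,4,6,7} D(W)={5,6,7} D(X)={3,4,6,7}: V {3,4,6,7}->{}; W {5,6,7}->{}; X {3,4,6,7}->{}
So after all 3 constraints: D(W) = {}

Answer: {}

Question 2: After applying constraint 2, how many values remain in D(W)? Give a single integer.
Answer: 3

Derivation:
Constraint 1 (X != Z) on D(X)={3,4,6,7} D(Z)={4,5,7}: no change
Constraint 2 (Z < W) on D(Z)={4,5,7} D(W)={3,4,5,6,7}: Z {4,5,7}->{4,5}; W {3,4,5,6,7}->{5,6,7}
So after constraint 2: D(W)={5,6,7}, size = 3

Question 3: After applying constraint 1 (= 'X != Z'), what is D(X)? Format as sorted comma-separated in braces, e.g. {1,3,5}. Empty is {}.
Constraint 1 (X != Z) on D(X)={3,4,6,7} D(Z)={4,5,7}: no change
So after constraint 1: D(X) = {3,4,6,7}

Answer: {3,4,6,7}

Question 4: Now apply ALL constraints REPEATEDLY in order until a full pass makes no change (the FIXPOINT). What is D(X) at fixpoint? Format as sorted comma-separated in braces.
pass 0 (initial): D(X)={3,4,6,7}
pass 1: V {3,4,6,7}->{}; W {3,4,5,6,7}->{}; X {3,4,6,7}->{}; Z {4,5,7}->{4,5}
pass 2: Z {4,5}->{}
pass 3: no change
Fixpoint after 3 passes: D(X) = {}

Answer: {}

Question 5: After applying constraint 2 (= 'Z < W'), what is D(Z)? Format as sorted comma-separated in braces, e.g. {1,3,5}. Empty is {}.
Answer: {4,5}

Derivation:
Constraint 1 (X != Z) on D(X)={3,4,6,7} D(Z)={4,5,7}: no change
Constraint 2 (Z < W) on D(Z)={4,5,7} D(W)={3,4,5,6,7}: Z {4,5,7}->{4,5}; W {3,4,5,6,7}->{5,6,7}
So after constraint 2: D(Z) = {4,5}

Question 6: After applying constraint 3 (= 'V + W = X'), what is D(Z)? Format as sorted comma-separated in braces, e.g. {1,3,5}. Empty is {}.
Constraint 1 (X != Z) on D(X)={3,4,6,7} D(Z)={4,5,7}: no change
Constraint 2 (Z < W) on D(Z)={4,5,7} D(W)={3,4,5,6,7}: Z {4,5,7}->{4,5}; W {3,4,5,6,7}->{5,6,7}
Constraint 3 (V + W = X) on D(V)={3,4,6,7} D(W)={5,6,7} D(X)={3,4,6,7}: V {3,4,6,7}->{}; W {5,6,7}->{}; X {3,4,6,7}->{}
So after constraint 3: D(Z) = {4,5}

Answer: {4,5}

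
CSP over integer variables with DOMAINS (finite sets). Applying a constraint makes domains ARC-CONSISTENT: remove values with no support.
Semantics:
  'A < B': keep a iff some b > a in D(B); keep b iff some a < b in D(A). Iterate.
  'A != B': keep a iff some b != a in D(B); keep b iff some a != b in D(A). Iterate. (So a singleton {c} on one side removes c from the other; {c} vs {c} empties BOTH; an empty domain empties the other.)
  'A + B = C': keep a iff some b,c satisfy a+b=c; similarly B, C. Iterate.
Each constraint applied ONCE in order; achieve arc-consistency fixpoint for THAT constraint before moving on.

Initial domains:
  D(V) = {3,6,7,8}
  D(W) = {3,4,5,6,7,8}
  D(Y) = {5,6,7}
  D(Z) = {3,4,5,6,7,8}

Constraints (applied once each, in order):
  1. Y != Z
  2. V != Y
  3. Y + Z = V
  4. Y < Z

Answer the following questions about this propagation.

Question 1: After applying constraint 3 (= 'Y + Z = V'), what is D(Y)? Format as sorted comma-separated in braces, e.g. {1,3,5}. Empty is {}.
Constraint 1 (Y != Z) on D(Y)={5,6,7} D(Z)={3,4,5,6,7,8}: no change
Constraint 2 (V != Y) on D(V)={3,6,7,8} D(Y)={5,6,7}: no change
Constraint 3 (Y + Z = V) on D(Y)={5,6,7} D(Z)={3,4,5,6,7,8} D(V)={3,6,7,8}: Y {5,6,7}->{5}; Z {3,4,5,6,7,8}->{3}; V {3,6,7,8}->{8}
So after constraint 3: D(Y) = {5}

Answer: {5}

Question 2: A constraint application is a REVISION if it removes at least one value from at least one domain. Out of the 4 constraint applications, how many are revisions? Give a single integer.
Answer: 2

Derivation:
Constraint 1 (Y != Z) on D(Y)={5,6,7} D(Z)={3,4,5,6,7,8}: no change => not a revision
Constraint 2 (V != Y) on D(V)={3,6,7,8} D(Y)={5,6,7}: no change => not a revision
Constraint 3 (Y + Z = V) on D(Y)={5,6,7} D(Z)={3,4,5,6,7,8} D(V)={3,6,7,8}: Y {5,6,7}->{5}; Z {3,4,5,6,7,8}->{3}; V {3,6,7,8}->{8} => REVISION
Constraint 4 (Y < Z) on D(Y)={5} D(Z)={3}: Y {5}->{}; Z {3}->{} => REVISION
Total revisions = 2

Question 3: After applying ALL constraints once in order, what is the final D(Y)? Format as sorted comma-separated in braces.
Constraint 1 (Y != Z) on D(Y)={5,6,7} D(Z)={3,4,5,6,7,8}: no change
Constraint 2 (V != Y) on D(V)={3,6,7,8} D(Y)={5,6,7}: no change
Constraint 3 (Y + Z = V) on D(Y)={5,6,7} D(Z)={3,4,5,6,7,8} D(V)={3,6,7,8}: Y {5,6,7}->{5}; Z {3,4,5,6,7,8}->{3}; V {3,6,7,8}->{8}
Constraint 4 (Y < Z) on D(Y)={5} D(Z)={3}: Y {5}->{}; Z {3}->{}
So after all 4 constraints: D(Y) = {}

Answer: {}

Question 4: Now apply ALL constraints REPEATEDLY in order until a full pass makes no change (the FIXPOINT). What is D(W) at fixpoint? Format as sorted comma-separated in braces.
pass 0 (initial): D(W)={3,4,5,6,7,8}
pass 1: V {3,6,7,8}->{8}; Y {5,6,7}->{}; Z {3,4,5,6,7,8}->{}
pass 2: V {8}->{}
pass 3: no change
Fixpoint after 3 passes: D(W) = {3,4,5,6,7,8}

Answer: {3,4,5,6,7,8}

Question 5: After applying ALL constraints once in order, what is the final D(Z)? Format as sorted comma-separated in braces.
Constraint 1 (Y != Z) on D(Y)={5,6,7} D(Z)={3,4,5,6,7,8}: no change
Constraint 2 (V != Y) on D(V)={3,6,7,8} D(Y)={5,6,7}: no change
Constraint 3 (Y + Z = V) on D(Y)={5,6,7} D(Z)={3,4,5,6,7,8} D(V)={3,6,7,8}: Y {5,6,7}->{5}; Z {3,4,5,6,7,8}->{3}; V {3,6,7,8}->{8}
Constraint 4 (Y < Z) on D(Y)={5} D(Z)={3}: Y {5}->{}; Z {3}->{}
So after all 4 constraints: D(Z) = {}

Answer: {}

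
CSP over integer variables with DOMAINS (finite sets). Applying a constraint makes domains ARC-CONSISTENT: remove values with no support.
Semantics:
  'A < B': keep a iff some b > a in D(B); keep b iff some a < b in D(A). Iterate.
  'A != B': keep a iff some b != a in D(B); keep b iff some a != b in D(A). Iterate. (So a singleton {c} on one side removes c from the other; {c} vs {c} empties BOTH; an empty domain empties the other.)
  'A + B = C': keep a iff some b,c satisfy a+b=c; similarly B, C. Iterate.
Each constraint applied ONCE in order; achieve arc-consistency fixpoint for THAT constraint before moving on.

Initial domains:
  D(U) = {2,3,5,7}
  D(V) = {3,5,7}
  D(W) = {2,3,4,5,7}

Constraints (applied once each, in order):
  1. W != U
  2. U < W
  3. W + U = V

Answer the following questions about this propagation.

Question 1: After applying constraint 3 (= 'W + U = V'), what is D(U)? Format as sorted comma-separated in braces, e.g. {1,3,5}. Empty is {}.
Constraint 1 (W != U) on D(W)={2,3,4,5,7} D(U)={2,3,5,7}: no change
Constraint 2 (U < W) on D(U)={2,3,5,7} D(W)={2,3,4,5,7}: U {2,3,5,7}->{2,3,5}; W {2,3,4,5,7}->{3,4,5,7}
Constraint 3 (W + U = V) on D(W)={3,4,5,7} D(U)={2,3,5} D(V)={3,5,7}: W {3,4,5,7}->{3,4,5}; U {2,3,5}->{2,3}; V {3,5,7}->{5,7}
So after constraint 3: D(U) = {2,3}

Answer: {2,3}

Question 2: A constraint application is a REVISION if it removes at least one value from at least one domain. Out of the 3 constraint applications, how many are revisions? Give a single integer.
Constraint 1 (W != U) on D(W)={2,3,4,5,7} D(U)={2,3,5,7}: no change => not a revision
Constraint 2 (U < W) on D(U)={2,3,5,7} D(W)={2,3,4,5,7}: U {2,3,5,7}->{2,3,5}; W {2,3,4,5,7}->{3,4,5,7} => REVISION
Constraint 3 (W + U = V) on D(W)={3,4,5,7} D(U)={2,3,5} D(V)={3,5,7}: W {3,4,5,7}->{3,4,5}; U {2,3,5}->{2,3}; V {3,5,7}->{5,7} => REVISION
Total revisions = 2

Answer: 2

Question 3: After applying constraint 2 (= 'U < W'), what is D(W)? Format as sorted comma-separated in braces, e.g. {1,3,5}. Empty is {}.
Constraint 1 (W != U) on D(W)={2,3,4,5,7} D(U)={2,3,5,7}: no change
Constraint 2 (U < W) on D(U)={2,3,5,7} D(W)={2,3,4,5,7}: U {2,3,5,7}->{2,3,5}; W {2,3,4,5,7}->{3,4,5,7}
So after constraint 2: D(W) = {3,4,5,7}

Answer: {3,4,5,7}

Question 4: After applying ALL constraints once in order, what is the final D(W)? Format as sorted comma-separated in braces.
Answer: {3,4,5}

Derivation:
Constraint 1 (W != U) on D(W)={2,3,4,5,7} D(U)={2,3,5,7}: no change
Constraint 2 (U < W) on D(U)={2,3,5,7} D(W)={2,3,4,5,7}: U {2,3,5,7}->{2,3,5}; W {2,3,4,5,7}->{3,4,5,7}
Constraint 3 (W + U = V) on D(W)={3,4,5,7} D(U)={2,3,5} D(V)={3,5,7}: W {3,4,5,7}->{3,4,5}; U {2,3,5}->{2,3}; V {3,5,7}->{5,7}
So after all 3 constraints: D(W) = {3,4,5}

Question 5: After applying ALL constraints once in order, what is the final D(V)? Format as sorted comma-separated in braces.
Answer: {5,7}

Derivation:
Constraint 1 (W != U) on D(W)={2,3,4,5,7} D(U)={2,3,5,7}: no change
Constraint 2 (U < W) on D(U)={2,3,5,7} D(W)={2,3,4,5,7}: U {2,3,5,7}->{2,3,5}; W {2,3,4,5,7}->{3,4,5,7}
Constraint 3 (W + U = V) on D(W)={3,4,5,7} D(U)={2,3,5} D(V)={3,5,7}: W {3,4,5,7}->{3,4,5}; U {2,3,5}->{2,3}; V {3,5,7}->{5,7}
So after all 3 constraints: D(V) = {5,7}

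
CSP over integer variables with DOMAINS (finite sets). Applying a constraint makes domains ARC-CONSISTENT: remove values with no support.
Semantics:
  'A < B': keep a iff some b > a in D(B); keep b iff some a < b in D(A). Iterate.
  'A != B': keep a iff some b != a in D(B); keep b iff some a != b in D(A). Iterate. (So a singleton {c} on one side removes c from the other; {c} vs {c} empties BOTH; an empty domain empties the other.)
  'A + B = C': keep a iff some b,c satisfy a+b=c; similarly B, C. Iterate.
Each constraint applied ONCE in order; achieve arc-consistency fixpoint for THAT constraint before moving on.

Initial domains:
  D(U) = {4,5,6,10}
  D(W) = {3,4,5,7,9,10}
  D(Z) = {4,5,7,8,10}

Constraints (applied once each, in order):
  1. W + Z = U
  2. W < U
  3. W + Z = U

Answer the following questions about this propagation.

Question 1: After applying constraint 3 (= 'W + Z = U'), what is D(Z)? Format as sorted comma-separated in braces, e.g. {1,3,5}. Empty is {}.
Constraint 1 (W + Z = U) on D(W)={3,4,5,7,9,10} D(Z)={4,5,7,8,10} D(U)={4,5,6,10}: W {3,4,5,7,9,10}->{3,5}; Z {4,5,7,8,10}->{5,7}; U {4,5,6,10}->{10}
Constraint 2 (W < U) on D(W)={3,5} D(U)={10}: no change
Constraint 3 (W + Z = U) on D(W)={3,5} D(Z)={5,7} D(U)={10}: no change
So after constraint 3: D(Z) = {5,7}

Answer: {5,7}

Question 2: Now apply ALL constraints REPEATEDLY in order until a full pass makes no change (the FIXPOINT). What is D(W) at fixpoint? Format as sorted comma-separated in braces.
pass 0 (initial): D(W)={3,4,5,7,9,10}
pass 1: U {4,5,6,10}->{10}; W {3,4,5,7,9,10}->{3,5}; Z {4,5,7,8,10}->{5,7}
pass 2: no change
Fixpoint after 2 passes: D(W) = {3,5}

Answer: {3,5}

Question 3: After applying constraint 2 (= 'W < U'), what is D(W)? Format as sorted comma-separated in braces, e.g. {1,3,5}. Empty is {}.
Answer: {3,5}

Derivation:
Constraint 1 (W + Z = U) on D(W)={3,4,5,7,9,10} D(Z)={4,5,7,8,10} D(U)={4,5,6,10}: W {3,4,5,7,9,10}->{3,5}; Z {4,5,7,8,10}->{5,7}; U {4,5,6,10}->{10}
Constraint 2 (W < U) on D(W)={3,5} D(U)={10}: no change
So after constraint 2: D(W) = {3,5}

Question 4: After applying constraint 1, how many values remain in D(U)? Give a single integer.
Answer: 1

Derivation:
Constraint 1 (W + Z = U) on D(W)={3,4,5,7,9,10} D(Z)={4,5,7,8,10} D(U)={4,5,6,10}: W {3,4,5,7,9,10}->{3,5}; Z {4,5,7,8,10}->{5,7}; U {4,5,6,10}->{10}
So after constraint 1: D(U)={10}, size = 1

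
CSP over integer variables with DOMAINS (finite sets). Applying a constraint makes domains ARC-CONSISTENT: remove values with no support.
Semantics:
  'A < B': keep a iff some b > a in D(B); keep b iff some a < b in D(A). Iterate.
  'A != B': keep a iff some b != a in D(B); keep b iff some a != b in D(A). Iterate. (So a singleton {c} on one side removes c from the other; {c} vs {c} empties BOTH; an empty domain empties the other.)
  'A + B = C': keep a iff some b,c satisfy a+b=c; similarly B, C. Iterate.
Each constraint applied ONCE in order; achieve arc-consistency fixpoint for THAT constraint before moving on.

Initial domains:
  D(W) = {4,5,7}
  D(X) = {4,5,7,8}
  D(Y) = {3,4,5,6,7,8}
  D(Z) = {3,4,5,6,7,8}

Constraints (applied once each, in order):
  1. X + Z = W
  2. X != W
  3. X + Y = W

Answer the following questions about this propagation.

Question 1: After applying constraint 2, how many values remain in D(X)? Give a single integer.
Constraint 1 (X + Z = W) on D(X)={4,5,7,8} D(Z)={3,4,5,6,7,8} D(W)={4,5,7}: X {4,5,7,8}->{4}; Z {3,4,5,6,7,8}->{3}; W {4,5,7}->{7}
Constraint 2 (X != W) on D(X)={4} D(W)={7}: no change
So after constraint 2: D(X)={4}, size = 1

Answer: 1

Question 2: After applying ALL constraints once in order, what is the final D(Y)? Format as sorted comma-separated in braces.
Answer: {3}

Derivation:
Constraint 1 (X + Z = W) on D(X)={4,5,7,8} D(Z)={3,4,5,6,7,8} D(W)={4,5,7}: X {4,5,7,8}->{4}; Z {3,4,5,6,7,8}->{3}; W {4,5,7}->{7}
Constraint 2 (X != W) on D(X)={4} D(W)={7}: no change
Constraint 3 (X + Y = W) on D(X)={4} D(Y)={3,4,5,6,7,8} D(W)={7}: Y {3,4,5,6,7,8}->{3}
So after all 3 constraints: D(Y) = {3}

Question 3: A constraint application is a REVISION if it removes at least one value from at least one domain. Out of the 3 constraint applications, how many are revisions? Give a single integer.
Answer: 2

Derivation:
Constraint 1 (X + Z = W) on D(X)={4,5,7,8} D(Z)={3,4,5,6,7,8} D(W)={4,5,7}: X {4,5,7,8}->{4}; Z {3,4,5,6,7,8}->{3}; W {4,5,7}->{7} => REVISION
Constraint 2 (X != W) on D(X)={4} D(W)={7}: no change => not a revision
Constraint 3 (X + Y = W) on D(X)={4} D(Y)={3,4,5,6,7,8} D(W)={7}: Y {3,4,5,6,7,8}->{3} => REVISION
Total revisions = 2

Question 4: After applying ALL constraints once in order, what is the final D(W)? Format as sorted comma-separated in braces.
Constraint 1 (X + Z = W) on D(X)={4,5,7,8} D(Z)={3,4,5,6,7,8} D(W)={4,5,7}: X {4,5,7,8}->{4}; Z {3,4,5,6,7,8}->{3}; W {4,5,7}->{7}
Constraint 2 (X != W) on D(X)={4} D(W)={7}: no change
Constraint 3 (X + Y = W) on D(X)={4} D(Y)={3,4,5,6,7,8} D(W)={7}: Y {3,4,5,6,7,8}->{3}
So after all 3 constraints: D(W) = {7}

Answer: {7}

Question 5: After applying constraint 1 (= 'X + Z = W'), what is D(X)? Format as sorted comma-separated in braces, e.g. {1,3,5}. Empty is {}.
Constraint 1 (X + Z = W) on D(X)={4,5,7,8} D(Z)={3,4,5,6,7,8} D(W)={4,5,7}: X {4,5,7,8}->{4}; Z {3,4,5,6,7,8}->{3}; W {4,5,7}->{7}
So after constraint 1: D(X) = {4}

Answer: {4}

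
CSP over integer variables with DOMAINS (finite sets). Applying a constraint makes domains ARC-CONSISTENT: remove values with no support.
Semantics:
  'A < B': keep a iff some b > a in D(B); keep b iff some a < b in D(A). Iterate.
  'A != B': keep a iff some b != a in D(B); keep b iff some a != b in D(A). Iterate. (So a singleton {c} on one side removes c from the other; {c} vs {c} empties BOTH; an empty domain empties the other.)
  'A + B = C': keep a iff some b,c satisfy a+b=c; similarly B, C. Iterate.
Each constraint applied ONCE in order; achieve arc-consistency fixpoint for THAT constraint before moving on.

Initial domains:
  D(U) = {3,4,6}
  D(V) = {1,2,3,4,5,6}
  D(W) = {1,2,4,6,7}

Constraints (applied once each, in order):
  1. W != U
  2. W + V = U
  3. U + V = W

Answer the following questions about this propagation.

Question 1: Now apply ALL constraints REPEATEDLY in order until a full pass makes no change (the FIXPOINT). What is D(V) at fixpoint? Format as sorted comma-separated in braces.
Answer: {}

Derivation:
pass 0 (initial): D(V)={1,2,3,4,5,6}
pass 1: U {3,4,6}->{3}; V {1,2,3,4,5,6}->{1}; W {1,2,4,6,7}->{4}
pass 2: U {3}->{}; V {1}->{}; W {4}->{}
pass 3: no change
Fixpoint after 3 passes: D(V) = {}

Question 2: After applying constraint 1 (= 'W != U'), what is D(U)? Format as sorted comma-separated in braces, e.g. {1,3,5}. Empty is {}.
Constraint 1 (W != U) on D(W)={1,2,4,6,7} D(U)={3,4,6}: no change
So after constraint 1: D(U) = {3,4,6}

Answer: {3,4,6}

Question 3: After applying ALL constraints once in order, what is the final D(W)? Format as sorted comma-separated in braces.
Answer: {4}

Derivation:
Constraint 1 (W != U) on D(W)={1,2,4,6,7} D(U)={3,4,6}: no change
Constraint 2 (W + V = U) on D(W)={1,2,4,6,7} D(V)={1,2,3,4,5,6} D(U)={3,4,6}: W {1,2,4,6,7}->{1,2,4}; V {1,2,3,4,5,6}->{1,2,3,4,5}
Constraint 3 (U + V = W) on D(U)={3,4,6} D(V)={1,2,3,4,5} D(W)={1,2,4}: U {3,4,6}->{3}; V {1,2,3,4,5}->{1}; W {1,2,4}->{4}
So after all 3 constraints: D(W) = {4}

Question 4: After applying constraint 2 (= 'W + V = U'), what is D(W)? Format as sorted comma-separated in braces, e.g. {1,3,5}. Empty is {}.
Answer: {1,2,4}

Derivation:
Constraint 1 (W != U) on D(W)={1,2,4,6,7} D(U)={3,4,6}: no change
Constraint 2 (W + V = U) on D(W)={1,2,4,6,7} D(V)={1,2,3,4,5,6} D(U)={3,4,6}: W {1,2,4,6,7}->{1,2,4}; V {1,2,3,4,5,6}->{1,2,3,4,5}
So after constraint 2: D(W) = {1,2,4}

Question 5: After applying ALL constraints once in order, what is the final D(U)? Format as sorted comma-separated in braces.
Constraint 1 (W != U) on D(W)={1,2,4,6,7} D(U)={3,4,6}: no change
Constraint 2 (W + V = U) on D(W)={1,2,4,6,7} D(V)={1,2,3,4,5,6} D(U)={3,4,6}: W {1,2,4,6,7}->{1,2,4}; V {1,2,3,4,5,6}->{1,2,3,4,5}
Constraint 3 (U + V = W) on D(U)={3,4,6} D(V)={1,2,3,4,5} D(W)={1,2,4}: U {3,4,6}->{3}; V {1,2,3,4,5}->{1}; W {1,2,4}->{4}
So after all 3 constraints: D(U) = {3}

Answer: {3}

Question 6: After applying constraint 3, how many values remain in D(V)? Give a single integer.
Constraint 1 (W != U) on D(W)={1,2,4,6,7} D(U)={3,4,6}: no change
Constraint 2 (W + V = U) on D(W)={1,2,4,6,7} D(V)={1,2,3,4,5,6} D(U)={3,4,6}: W {1,2,4,6,7}->{1,2,4}; V {1,2,3,4,5,6}->{1,2,3,4,5}
Constraint 3 (U + V = W) on D(U)={3,4,6} D(V)={1,2,3,4,5} D(W)={1,2,4}: U {3,4,6}->{3}; V {1,2,3,4,5}->{1}; W {1,2,4}->{4}
So after constraint 3: D(V)={1}, size = 1

Answer: 1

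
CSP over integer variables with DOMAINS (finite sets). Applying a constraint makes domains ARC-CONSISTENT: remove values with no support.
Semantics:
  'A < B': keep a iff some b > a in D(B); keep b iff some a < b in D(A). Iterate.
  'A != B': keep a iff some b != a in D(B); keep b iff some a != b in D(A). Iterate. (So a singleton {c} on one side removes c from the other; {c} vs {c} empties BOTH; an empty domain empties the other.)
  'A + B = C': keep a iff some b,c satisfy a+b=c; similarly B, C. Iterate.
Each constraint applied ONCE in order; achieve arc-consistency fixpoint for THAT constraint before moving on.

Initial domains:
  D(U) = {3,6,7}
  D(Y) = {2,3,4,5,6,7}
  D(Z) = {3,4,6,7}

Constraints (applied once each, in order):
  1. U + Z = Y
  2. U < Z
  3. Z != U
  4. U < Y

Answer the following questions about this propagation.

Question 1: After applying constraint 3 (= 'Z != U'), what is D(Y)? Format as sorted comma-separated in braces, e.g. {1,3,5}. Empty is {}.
Constraint 1 (U + Z = Y) on D(U)={3,6,7} D(Z)={3,4,6,7} D(Y)={2,3,4,5,6,7}: U {3,6,7}->{3}; Z {3,4,6,7}->{3,4}; Y {2,3,4,5,6,7}->{6,7}
Constraint 2 (U < Z) on D(U)={3} D(Z)={3,4}: Z {3,4}->{4}
Constraint 3 (Z != U) on D(Z)={4} D(U)={3}: no change
So after constraint 3: D(Y) = {6,7}

Answer: {6,7}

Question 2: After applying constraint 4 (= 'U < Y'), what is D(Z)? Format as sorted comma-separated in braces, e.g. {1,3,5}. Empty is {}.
Answer: {4}

Derivation:
Constraint 1 (U + Z = Y) on D(U)={3,6,7} D(Z)={3,4,6,7} D(Y)={2,3,4,5,6,7}: U {3,6,7}->{3}; Z {3,4,6,7}->{3,4}; Y {2,3,4,5,6,7}->{6,7}
Constraint 2 (U < Z) on D(U)={3} D(Z)={3,4}: Z {3,4}->{4}
Constraint 3 (Z != U) on D(Z)={4} D(U)={3}: no change
Constraint 4 (U < Y) on D(U)={3} D(Y)={6,7}: no change
So after constraint 4: D(Z) = {4}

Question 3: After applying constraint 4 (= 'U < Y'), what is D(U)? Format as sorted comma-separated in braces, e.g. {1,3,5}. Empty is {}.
Constraint 1 (U + Z = Y) on D(U)={3,6,7} D(Z)={3,4,6,7} D(Y)={2,3,4,5,6,7}: U {3,6,7}->{3}; Z {3,4,6,7}->{3,4}; Y {2,3,4,5,6,7}->{6,7}
Constraint 2 (U < Z) on D(U)={3} D(Z)={3,4}: Z {3,4}->{4}
Constraint 3 (Z != U) on D(Z)={4} D(U)={3}: no change
Constraint 4 (U < Y) on D(U)={3} D(Y)={6,7}: no change
So after constraint 4: D(U) = {3}

Answer: {3}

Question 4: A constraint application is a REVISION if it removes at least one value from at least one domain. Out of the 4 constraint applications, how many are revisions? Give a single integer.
Answer: 2

Derivation:
Constraint 1 (U + Z = Y) on D(U)={3,6,7} D(Z)={3,4,6,7} D(Y)={2,3,4,5,6,7}: U {3,6,7}->{3}; Z {3,4,6,7}->{3,4}; Y {2,3,4,5,6,7}->{6,7} => REVISION
Constraint 2 (U < Z) on D(U)={3} D(Z)={3,4}: Z {3,4}->{4} => REVISION
Constraint 3 (Z != U) on D(Z)={4} D(U)={3}: no change => not a revision
Constraint 4 (U < Y) on D(U)={3} D(Y)={6,7}: no change => not a revision
Total revisions = 2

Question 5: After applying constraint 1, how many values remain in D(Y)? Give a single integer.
Constraint 1 (U + Z = Y) on D(U)={3,6,7} D(Z)={3,4,6,7} D(Y)={2,3,4,5,6,7}: U {3,6,7}->{3}; Z {3,4,6,7}->{3,4}; Y {2,3,4,5,6,7}->{6,7}
So after constraint 1: D(Y)={6,7}, size = 2

Answer: 2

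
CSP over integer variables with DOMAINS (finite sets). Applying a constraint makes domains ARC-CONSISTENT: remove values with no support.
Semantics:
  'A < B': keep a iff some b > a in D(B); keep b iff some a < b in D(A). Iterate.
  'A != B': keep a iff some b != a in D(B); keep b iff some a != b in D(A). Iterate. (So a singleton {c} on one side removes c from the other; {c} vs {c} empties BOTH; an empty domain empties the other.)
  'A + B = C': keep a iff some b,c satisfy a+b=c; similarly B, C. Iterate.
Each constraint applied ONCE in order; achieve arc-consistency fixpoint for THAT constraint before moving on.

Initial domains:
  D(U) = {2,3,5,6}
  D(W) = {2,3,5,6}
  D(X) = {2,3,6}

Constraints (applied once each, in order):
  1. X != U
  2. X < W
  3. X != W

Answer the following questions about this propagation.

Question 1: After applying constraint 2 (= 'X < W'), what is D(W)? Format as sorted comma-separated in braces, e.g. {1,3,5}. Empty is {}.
Answer: {3,5,6}

Derivation:
Constraint 1 (X != U) on D(X)={2,3,6} D(U)={2,3,5,6}: no change
Constraint 2 (X < W) on D(X)={2,3,6} D(W)={2,3,5,6}: X {2,3,6}->{2,3}; W {2,3,5,6}->{3,5,6}
So after constraint 2: D(W) = {3,5,6}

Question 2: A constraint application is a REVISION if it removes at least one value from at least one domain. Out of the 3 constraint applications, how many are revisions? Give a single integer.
Answer: 1

Derivation:
Constraint 1 (X != U) on D(X)={2,3,6} D(U)={2,3,5,6}: no change => not a revision
Constraint 2 (X < W) on D(X)={2,3,6} D(W)={2,3,5,6}: X {2,3,6}->{2,3}; W {2,3,5,6}->{3,5,6} => REVISION
Constraint 3 (X != W) on D(X)={2,3} D(W)={3,5,6}: no change => not a revision
Total revisions = 1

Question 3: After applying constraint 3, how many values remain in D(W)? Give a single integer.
Answer: 3

Derivation:
Constraint 1 (X != U) on D(X)={2,3,6} D(U)={2,3,5,6}: no change
Constraint 2 (X < W) on D(X)={2,3,6} D(W)={2,3,5,6}: X {2,3,6}->{2,3}; W {2,3,5,6}->{3,5,6}
Constraint 3 (X != W) on D(X)={2,3} D(W)={3,5,6}: no change
So after constraint 3: D(W)={3,5,6}, size = 3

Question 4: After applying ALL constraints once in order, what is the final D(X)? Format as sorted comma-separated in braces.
Constraint 1 (X != U) on D(X)={2,3,6} D(U)={2,3,5,6}: no change
Constraint 2 (X < W) on D(X)={2,3,6} D(W)={2,3,5,6}: X {2,3,6}->{2,3}; W {2,3,5,6}->{3,5,6}
Constraint 3 (X != W) on D(X)={2,3} D(W)={3,5,6}: no change
So after all 3 constraints: D(X) = {2,3}

Answer: {2,3}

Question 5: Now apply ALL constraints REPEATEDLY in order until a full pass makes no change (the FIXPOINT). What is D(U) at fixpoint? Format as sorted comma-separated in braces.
Answer: {2,3,5,6}

Derivation:
pass 0 (initial): D(U)={2,3,5,6}
pass 1: W {2,3,5,6}->{3,5,6}; X {2,3,6}->{2,3}
pass 2: no change
Fixpoint after 2 passes: D(U) = {2,3,5,6}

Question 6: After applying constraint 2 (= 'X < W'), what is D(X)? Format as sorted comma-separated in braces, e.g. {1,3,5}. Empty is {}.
Answer: {2,3}

Derivation:
Constraint 1 (X != U) on D(X)={2,3,6} D(U)={2,3,5,6}: no change
Constraint 2 (X < W) on D(X)={2,3,6} D(W)={2,3,5,6}: X {2,3,6}->{2,3}; W {2,3,5,6}->{3,5,6}
So after constraint 2: D(X) = {2,3}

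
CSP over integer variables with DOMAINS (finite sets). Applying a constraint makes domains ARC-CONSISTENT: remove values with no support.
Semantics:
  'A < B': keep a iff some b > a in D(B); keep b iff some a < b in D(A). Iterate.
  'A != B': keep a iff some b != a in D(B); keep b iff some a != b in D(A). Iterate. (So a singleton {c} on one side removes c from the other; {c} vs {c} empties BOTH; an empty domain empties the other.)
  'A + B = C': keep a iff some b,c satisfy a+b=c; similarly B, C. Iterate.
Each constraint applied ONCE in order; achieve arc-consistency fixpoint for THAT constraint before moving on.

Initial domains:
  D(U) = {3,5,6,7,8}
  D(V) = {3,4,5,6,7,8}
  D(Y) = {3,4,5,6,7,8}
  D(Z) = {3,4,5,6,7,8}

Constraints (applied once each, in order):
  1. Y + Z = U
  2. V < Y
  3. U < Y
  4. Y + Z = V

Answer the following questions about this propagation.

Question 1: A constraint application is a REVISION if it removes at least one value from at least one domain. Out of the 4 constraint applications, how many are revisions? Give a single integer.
Answer: 4

Derivation:
Constraint 1 (Y + Z = U) on D(Y)={3,4,5,6,7,8} D(Z)={3,4,5,6,7,8} D(U)={3,5,6,7,8}: Y {3,4,5,6,7,8}->{3,4,5}; Z {3,4,5,6,7,8}->{3,4,5}; U {3,5,6,7,8}->{6,7,8} => REVISION
Constraint 2 (V < Y) on D(V)={3,4,5,6,7,8} D(Y)={3,4,5}: V {3,4,5,6,7,8}->{3,4}; Y {3,4,5}->{4,5} => REVISION
Constraint 3 (U < Y) on D(U)={6,7,8} D(Y)={4,5}: U {6,7,8}->{}; Y {4,5}->{} => REVISION
Constraint 4 (Y + Z = V) on D(Y)={} D(Z)={3,4,5} D(V)={3,4}: Z {3,4,5}->{}; V {3,4}->{} => REVISION
Total revisions = 4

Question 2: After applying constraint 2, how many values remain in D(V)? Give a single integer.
Constraint 1 (Y + Z = U) on D(Y)={3,4,5,6,7,8} D(Z)={3,4,5,6,7,8} D(U)={3,5,6,7,8}: Y {3,4,5,6,7,8}->{3,4,5}; Z {3,4,5,6,7,8}->{3,4,5}; U {3,5,6,7,8}->{6,7,8}
Constraint 2 (V < Y) on D(V)={3,4,5,6,7,8} D(Y)={3,4,5}: V {3,4,5,6,7,8}->{3,4}; Y {3,4,5}->{4,5}
So after constraint 2: D(V)={3,4}, size = 2

Answer: 2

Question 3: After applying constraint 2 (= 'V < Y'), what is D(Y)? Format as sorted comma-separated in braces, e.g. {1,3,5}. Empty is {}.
Constraint 1 (Y + Z = U) on D(Y)={3,4,5,6,7,8} D(Z)={3,4,5,6,7,8} D(U)={3,5,6,7,8}: Y {3,4,5,6,7,8}->{3,4,5}; Z {3,4,5,6,7,8}->{3,4,5}; U {3,5,6,7,8}->{6,7,8}
Constraint 2 (V < Y) on D(V)={3,4,5,6,7,8} D(Y)={3,4,5}: V {3,4,5,6,7,8}->{3,4}; Y {3,4,5}->{4,5}
So after constraint 2: D(Y) = {4,5}

Answer: {4,5}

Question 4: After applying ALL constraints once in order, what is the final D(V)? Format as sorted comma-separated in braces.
Constraint 1 (Y + Z = U) on D(Y)={3,4,5,6,7,8} D(Z)={3,4,5,6,7,8} D(U)={3,5,6,7,8}: Y {3,4,5,6,7,8}->{3,4,5}; Z {3,4,5,6,7,8}->{3,4,5}; U {3,5,6,7,8}->{6,7,8}
Constraint 2 (V < Y) on D(V)={3,4,5,6,7,8} D(Y)={3,4,5}: V {3,4,5,6,7,8}->{3,4}; Y {3,4,5}->{4,5}
Constraint 3 (U < Y) on D(U)={6,7,8} D(Y)={4,5}: U {6,7,8}->{}; Y {4,5}->{}
Constraint 4 (Y + Z = V) on D(Y)={} D(Z)={3,4,5} D(V)={3,4}: Z {3,4,5}->{}; V {3,4}->{}
So after all 4 constraints: D(V) = {}

Answer: {}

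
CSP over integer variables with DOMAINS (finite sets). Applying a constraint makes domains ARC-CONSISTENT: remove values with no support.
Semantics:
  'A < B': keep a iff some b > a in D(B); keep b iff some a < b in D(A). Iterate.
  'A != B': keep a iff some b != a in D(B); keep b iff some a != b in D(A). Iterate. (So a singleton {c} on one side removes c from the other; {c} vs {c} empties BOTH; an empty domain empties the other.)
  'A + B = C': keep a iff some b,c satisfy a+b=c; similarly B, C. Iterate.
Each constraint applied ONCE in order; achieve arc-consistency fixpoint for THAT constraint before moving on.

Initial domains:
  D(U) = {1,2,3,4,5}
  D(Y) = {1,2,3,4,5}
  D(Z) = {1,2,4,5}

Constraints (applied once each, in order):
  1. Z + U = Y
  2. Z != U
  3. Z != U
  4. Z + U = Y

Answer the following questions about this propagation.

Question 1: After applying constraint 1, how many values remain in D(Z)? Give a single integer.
Constraint 1 (Z + U = Y) on D(Z)={1,2,4,5} D(U)={1,2,3,4,5} D(Y)={1,2,3,4,5}: Z {1,2,4,5}->{1,2,4}; U {1,2,3,4,5}->{1,2,3,4}; Y {1,2,3,4,5}->{2,3,4,5}
So after constraint 1: D(Z)={1,2,4}, size = 3

Answer: 3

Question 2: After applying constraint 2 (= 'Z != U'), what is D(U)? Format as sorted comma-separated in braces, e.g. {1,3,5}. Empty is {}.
Constraint 1 (Z + U = Y) on D(Z)={1,2,4,5} D(U)={1,2,3,4,5} D(Y)={1,2,3,4,5}: Z {1,2,4,5}->{1,2,4}; U {1,2,3,4,5}->{1,2,3,4}; Y {1,2,3,4,5}->{2,3,4,5}
Constraint 2 (Z != U) on D(Z)={1,2,4} D(U)={1,2,3,4}: no change
So after constraint 2: D(U) = {1,2,3,4}

Answer: {1,2,3,4}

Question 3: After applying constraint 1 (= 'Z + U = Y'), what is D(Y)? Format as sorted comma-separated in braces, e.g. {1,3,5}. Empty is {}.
Answer: {2,3,4,5}

Derivation:
Constraint 1 (Z + U = Y) on D(Z)={1,2,4,5} D(U)={1,2,3,4,5} D(Y)={1,2,3,4,5}: Z {1,2,4,5}->{1,2,4}; U {1,2,3,4,5}->{1,2,3,4}; Y {1,2,3,4,5}->{2,3,4,5}
So after constraint 1: D(Y) = {2,3,4,5}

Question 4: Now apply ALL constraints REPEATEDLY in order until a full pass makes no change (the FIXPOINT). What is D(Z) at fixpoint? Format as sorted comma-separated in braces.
pass 0 (initial): D(Z)={1,2,4,5}
pass 1: U {1,2,3,4,5}->{1,2,3,4}; Y {1,2,3,4,5}->{2,3,4,5}; Z {1,2,4,5}->{1,2,4}
pass 2: no change
Fixpoint after 2 passes: D(Z) = {1,2,4}

Answer: {1,2,4}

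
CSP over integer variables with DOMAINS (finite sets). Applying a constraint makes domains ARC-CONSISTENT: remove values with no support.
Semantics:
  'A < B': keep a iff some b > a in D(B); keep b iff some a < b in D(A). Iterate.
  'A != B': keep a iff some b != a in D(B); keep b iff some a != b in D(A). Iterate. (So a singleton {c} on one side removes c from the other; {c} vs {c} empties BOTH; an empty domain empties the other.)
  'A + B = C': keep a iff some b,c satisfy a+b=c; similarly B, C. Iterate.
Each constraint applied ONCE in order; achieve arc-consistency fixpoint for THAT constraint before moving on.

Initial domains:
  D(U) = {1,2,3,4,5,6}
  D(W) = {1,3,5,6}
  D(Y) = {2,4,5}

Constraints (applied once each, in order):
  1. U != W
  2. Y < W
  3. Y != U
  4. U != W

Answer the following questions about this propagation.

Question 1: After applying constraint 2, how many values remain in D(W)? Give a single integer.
Constraint 1 (U != W) on D(U)={1,2,3,4,5,6} D(W)={1,3,5,6}: no change
Constraint 2 (Y < W) on D(Y)={2,4,5} D(W)={1,3,5,6}: W {1,3,5,6}->{3,5,6}
So after constraint 2: D(W)={3,5,6}, size = 3

Answer: 3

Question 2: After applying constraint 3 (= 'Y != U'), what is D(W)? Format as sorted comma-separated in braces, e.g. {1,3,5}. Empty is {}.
Answer: {3,5,6}

Derivation:
Constraint 1 (U != W) on D(U)={1,2,3,4,5,6} D(W)={1,3,5,6}: no change
Constraint 2 (Y < W) on D(Y)={2,4,5} D(W)={1,3,5,6}: W {1,3,5,6}->{3,5,6}
Constraint 3 (Y != U) on D(Y)={2,4,5} D(U)={1,2,3,4,5,6}: no change
So after constraint 3: D(W) = {3,5,6}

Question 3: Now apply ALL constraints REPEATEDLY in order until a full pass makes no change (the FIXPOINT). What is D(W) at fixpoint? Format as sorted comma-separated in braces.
Answer: {3,5,6}

Derivation:
pass 0 (initial): D(W)={1,3,5,6}
pass 1: W {1,3,5,6}->{3,5,6}
pass 2: no change
Fixpoint after 2 passes: D(W) = {3,5,6}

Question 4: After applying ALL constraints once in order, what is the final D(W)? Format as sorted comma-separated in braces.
Answer: {3,5,6}

Derivation:
Constraint 1 (U != W) on D(U)={1,2,3,4,5,6} D(W)={1,3,5,6}: no change
Constraint 2 (Y < W) on D(Y)={2,4,5} D(W)={1,3,5,6}: W {1,3,5,6}->{3,5,6}
Constraint 3 (Y != U) on D(Y)={2,4,5} D(U)={1,2,3,4,5,6}: no change
Constraint 4 (U != W) on D(U)={1,2,3,4,5,6} D(W)={3,5,6}: no change
So after all 4 constraints: D(W) = {3,5,6}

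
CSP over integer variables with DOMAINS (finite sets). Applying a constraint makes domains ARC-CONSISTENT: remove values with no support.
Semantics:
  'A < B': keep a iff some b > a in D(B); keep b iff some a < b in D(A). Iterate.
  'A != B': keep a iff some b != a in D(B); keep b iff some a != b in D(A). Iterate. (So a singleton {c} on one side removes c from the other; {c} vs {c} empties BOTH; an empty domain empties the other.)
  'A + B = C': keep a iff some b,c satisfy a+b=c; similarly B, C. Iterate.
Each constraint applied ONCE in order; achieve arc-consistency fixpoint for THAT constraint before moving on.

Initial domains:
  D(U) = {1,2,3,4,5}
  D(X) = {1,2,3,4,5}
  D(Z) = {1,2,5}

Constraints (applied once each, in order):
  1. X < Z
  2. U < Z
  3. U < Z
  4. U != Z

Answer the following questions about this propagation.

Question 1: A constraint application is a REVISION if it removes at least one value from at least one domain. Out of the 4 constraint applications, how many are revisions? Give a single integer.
Constraint 1 (X < Z) on D(X)={1,2,3,4,5} D(Z)={1,2,5}: X {1,2,3,4,5}->{1,2,3,4}; Z {1,2,5}->{2,5} => REVISION
Constraint 2 (U < Z) on D(U)={1,2,3,4,5} D(Z)={2,5}: U {1,2,3,4,5}->{1,2,3,4} => REVISION
Constraint 3 (U < Z) on D(U)={1,2,3,4} D(Z)={2,5}: no change => not a revision
Constraint 4 (U != Z) on D(U)={1,2,3,4} D(Z)={2,5}: no change => not a revision
Total revisions = 2

Answer: 2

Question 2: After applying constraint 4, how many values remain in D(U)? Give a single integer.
Constraint 1 (X < Z) on D(X)={1,2,3,4,5} D(Z)={1,2,5}: X {1,2,3,4,5}->{1,2,3,4}; Z {1,2,5}->{2,5}
Constraint 2 (U < Z) on D(U)={1,2,3,4,5} D(Z)={2,5}: U {1,2,3,4,5}->{1,2,3,4}
Constraint 3 (U < Z) on D(U)={1,2,3,4} D(Z)={2,5}: no change
Constraint 4 (U != Z) on D(U)={1,2,3,4} D(Z)={2,5}: no change
So after constraint 4: D(U)={1,2,3,4}, size = 4

Answer: 4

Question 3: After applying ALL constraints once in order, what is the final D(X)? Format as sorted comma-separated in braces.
Constraint 1 (X < Z) on D(X)={1,2,3,4,5} D(Z)={1,2,5}: X {1,2,3,4,5}->{1,2,3,4}; Z {1,2,5}->{2,5}
Constraint 2 (U < Z) on D(U)={1,2,3,4,5} D(Z)={2,5}: U {1,2,3,4,5}->{1,2,3,4}
Constraint 3 (U < Z) on D(U)={1,2,3,4} D(Z)={2,5}: no change
Constraint 4 (U != Z) on D(U)={1,2,3,4} D(Z)={2,5}: no change
So after all 4 constraints: D(X) = {1,2,3,4}

Answer: {1,2,3,4}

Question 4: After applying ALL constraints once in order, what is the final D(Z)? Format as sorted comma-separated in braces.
Answer: {2,5}

Derivation:
Constraint 1 (X < Z) on D(X)={1,2,3,4,5} D(Z)={1,2,5}: X {1,2,3,4,5}->{1,2,3,4}; Z {1,2,5}->{2,5}
Constraint 2 (U < Z) on D(U)={1,2,3,4,5} D(Z)={2,5}: U {1,2,3,4,5}->{1,2,3,4}
Constraint 3 (U < Z) on D(U)={1,2,3,4} D(Z)={2,5}: no change
Constraint 4 (U != Z) on D(U)={1,2,3,4} D(Z)={2,5}: no change
So after all 4 constraints: D(Z) = {2,5}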